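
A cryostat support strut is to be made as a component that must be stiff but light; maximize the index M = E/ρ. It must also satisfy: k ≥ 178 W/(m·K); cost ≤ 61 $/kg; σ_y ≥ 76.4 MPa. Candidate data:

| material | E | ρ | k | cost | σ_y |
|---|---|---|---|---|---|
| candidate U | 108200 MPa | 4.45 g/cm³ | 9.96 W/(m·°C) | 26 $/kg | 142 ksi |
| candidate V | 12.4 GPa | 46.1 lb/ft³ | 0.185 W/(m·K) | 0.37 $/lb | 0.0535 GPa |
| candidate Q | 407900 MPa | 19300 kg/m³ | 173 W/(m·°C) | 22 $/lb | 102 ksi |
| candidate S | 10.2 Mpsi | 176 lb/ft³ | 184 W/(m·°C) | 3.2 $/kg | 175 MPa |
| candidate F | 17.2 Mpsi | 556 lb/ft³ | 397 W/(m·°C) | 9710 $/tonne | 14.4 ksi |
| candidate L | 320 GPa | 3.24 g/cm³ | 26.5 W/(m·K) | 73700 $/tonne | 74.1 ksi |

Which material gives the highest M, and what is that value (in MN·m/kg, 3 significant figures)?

candidate S, M = 24.9 MN·m/kg

Screen on constraints: k ≥ 178 W/(m·K); cost ≤ 61 $/kg; σ_y ≥ 76.4 MPa. Survivors: candidate S, candidate F.
After converting to SI:
  candidate S: E = 70.33 GPa, ρ = 2819 kg/m³
  candidate F: E = 118.6 GPa, ρ = 8906 kg/m³
  candidate S: M = 24.9 MN·m/kg
  candidate F: M = 13.3 MN·m/kg
Highest index: candidate S.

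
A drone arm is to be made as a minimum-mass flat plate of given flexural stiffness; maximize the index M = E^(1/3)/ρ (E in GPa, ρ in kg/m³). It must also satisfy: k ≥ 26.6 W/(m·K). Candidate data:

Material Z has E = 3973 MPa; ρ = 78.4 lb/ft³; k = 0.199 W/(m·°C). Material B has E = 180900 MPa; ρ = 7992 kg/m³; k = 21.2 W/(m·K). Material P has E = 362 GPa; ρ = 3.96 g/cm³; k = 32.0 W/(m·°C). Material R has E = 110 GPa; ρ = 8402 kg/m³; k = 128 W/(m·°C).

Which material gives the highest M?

material P

Screen on constraints: k ≥ 26.6 W/(m·K). Survivors: material P, material R.
In SI units:
  material P: E = 362.0 GPa, ρ = 3960 kg/m³
  material R: E = 110.0 GPa, ρ = 8402 kg/m³
  material P: M = 1.80×10⁻³
  material R: M = 0.570×10⁻³
The maximum is for material P.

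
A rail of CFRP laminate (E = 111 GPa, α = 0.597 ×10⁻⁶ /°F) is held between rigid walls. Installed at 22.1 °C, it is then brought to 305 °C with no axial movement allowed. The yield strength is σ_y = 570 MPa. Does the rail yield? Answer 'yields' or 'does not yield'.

does not yield

α = 0.597×10⁻⁶/°F × 9/5 = 1.07×10⁻⁶/K.
ΔT = 282.9 K. Constrained thermal stress σ = E·α·ΔT = 111.0×10³ MPa × 1.07×10⁻⁶ × 282.9 = 33.7 MPa (compressive).
Compare to σ_y = 570 MPa: σ < σ_y, so it does not yield.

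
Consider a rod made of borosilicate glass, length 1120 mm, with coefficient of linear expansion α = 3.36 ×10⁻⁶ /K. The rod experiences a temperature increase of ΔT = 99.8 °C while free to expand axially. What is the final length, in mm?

ΔL = α·L₀·ΔT = 3.36×10⁻⁶ × 1120 mm × 99.80 K = 0.376 mm.
L = L₀ + ΔL = 1120 + 0.376 = 1120.4 mm.

1120.4 mm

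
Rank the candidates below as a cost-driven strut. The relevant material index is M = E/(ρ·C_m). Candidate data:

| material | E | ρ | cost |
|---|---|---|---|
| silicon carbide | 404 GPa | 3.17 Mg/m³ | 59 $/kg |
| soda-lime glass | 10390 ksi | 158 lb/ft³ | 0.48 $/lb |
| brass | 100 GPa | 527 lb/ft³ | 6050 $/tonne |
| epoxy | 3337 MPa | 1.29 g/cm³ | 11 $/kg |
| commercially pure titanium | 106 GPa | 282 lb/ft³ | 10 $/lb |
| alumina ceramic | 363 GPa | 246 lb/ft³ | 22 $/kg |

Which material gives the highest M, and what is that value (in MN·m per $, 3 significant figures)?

Normalizing units and computing the index:
  silicon carbide: E = 404.0 GPa, ρ = 3170 kg/m³, cost = 59.00 $/kg
  soda-lime glass: E = 71.64 GPa, ρ = 2531 kg/m³, cost = 1.058 $/kg
  brass: E = 100.0 GPa, ρ = 8442 kg/m³, cost = 6.050 $/kg
  epoxy: E = 3.337 GPa, ρ = 1290 kg/m³, cost = 11.00 $/kg
  commercially pure titanium: E = 106.0 GPa, ρ = 4517 kg/m³, cost = 22.05 $/kg
  alumina ceramic: E = 363.0 GPa, ρ = 3941 kg/m³, cost = 22.00 $/kg
  soda-lime glass: M = 26.7 MN·m per $
  alumina ceramic: M = 4.19 MN·m per $
  silicon carbide: M = 2.16 MN·m per $
  brass: M = 1.96 MN·m per $
  commercially pure titanium: M = 1.06 MN·m per $
  epoxy: M = 0.235 MN·m per $
Soda-lime glass has the largest M.

soda-lime glass, M = 26.7 MN·m per $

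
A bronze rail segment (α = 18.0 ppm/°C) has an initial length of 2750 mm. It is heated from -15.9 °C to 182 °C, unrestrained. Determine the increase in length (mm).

9.80 mm

ΔT = 182 − (-15.9) = 197.9 K.
ΔL = α·L₀·ΔT = 18.0×10⁻⁶ × 2750 mm × 197.9 K = 9.80 mm.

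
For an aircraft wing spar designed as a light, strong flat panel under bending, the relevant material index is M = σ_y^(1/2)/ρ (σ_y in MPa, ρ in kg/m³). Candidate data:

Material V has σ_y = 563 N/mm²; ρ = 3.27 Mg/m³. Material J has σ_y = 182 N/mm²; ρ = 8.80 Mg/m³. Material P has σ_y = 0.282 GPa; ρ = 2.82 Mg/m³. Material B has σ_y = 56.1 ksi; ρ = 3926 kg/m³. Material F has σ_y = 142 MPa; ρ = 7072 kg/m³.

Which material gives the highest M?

material V

In SI units:
  material V: σ_y = 563.0 MPa, ρ = 3270 kg/m³
  material J: σ_y = 182.0 MPa, ρ = 8800 kg/m³
  material P: σ_y = 282.0 MPa, ρ = 2820 kg/m³
  material B: σ_y = 386.8 MPa, ρ = 3926 kg/m³
  material F: σ_y = 142.0 MPa, ρ = 7072 kg/m³
  material V: M = 7.26×10⁻³
  material P: M = 5.95×10⁻³
  material B: M = 5.01×10⁻³
  material F: M = 1.69×10⁻³
  material J: M = 1.53×10⁻³
The maximum is for material V.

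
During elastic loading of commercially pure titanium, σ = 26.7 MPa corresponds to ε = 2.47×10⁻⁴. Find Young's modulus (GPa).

108 GPa

E = σ/ε = 26.7 MPa / 2.47×10⁻⁴ = 108100 MPa = 108 GPa.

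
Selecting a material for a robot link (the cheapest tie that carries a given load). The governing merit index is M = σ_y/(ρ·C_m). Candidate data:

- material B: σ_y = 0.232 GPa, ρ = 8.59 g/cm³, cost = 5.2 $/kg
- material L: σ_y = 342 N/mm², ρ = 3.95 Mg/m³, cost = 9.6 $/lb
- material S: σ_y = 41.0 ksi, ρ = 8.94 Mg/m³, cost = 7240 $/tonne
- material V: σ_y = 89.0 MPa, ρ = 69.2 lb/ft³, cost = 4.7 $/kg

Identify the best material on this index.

material V

After converting to SI:
  material B: σ_y = 232.0 MPa, ρ = 8590 kg/m³, cost = 5.200 $/kg
  material L: σ_y = 342.0 MPa, ρ = 3950 kg/m³, cost = 21.16 $/kg
  material S: σ_y = 282.7 MPa, ρ = 8940 kg/m³, cost = 7.240 $/kg
  material V: σ_y = 89.00 MPa, ρ = 1108 kg/m³, cost = 4.700 $/kg
  material V: M = 17.1 kN·m per $
  material B: M = 5.19 kN·m per $
  material S: M = 4.37 kN·m per $
  material L: M = 4.09 kN·m per $
Highest index: material V.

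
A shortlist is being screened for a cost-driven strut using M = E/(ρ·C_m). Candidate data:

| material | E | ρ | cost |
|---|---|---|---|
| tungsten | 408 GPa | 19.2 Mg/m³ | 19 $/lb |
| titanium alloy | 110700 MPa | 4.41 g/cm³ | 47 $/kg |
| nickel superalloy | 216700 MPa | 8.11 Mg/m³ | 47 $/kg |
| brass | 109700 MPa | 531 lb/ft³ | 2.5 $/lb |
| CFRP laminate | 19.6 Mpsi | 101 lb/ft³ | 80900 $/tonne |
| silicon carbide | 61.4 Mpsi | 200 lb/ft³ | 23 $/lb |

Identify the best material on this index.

silicon carbide

Putting every candidate on a common basis:
  tungsten: E = 408.0 GPa, ρ = 19200 kg/m³, cost = 41.89 $/kg
  titanium alloy: E = 110.7 GPa, ρ = 4410 kg/m³, cost = 47.00 $/kg
  nickel superalloy: E = 216.7 GPa, ρ = 8110 kg/m³, cost = 47.00 $/kg
  brass: E = 109.7 GPa, ρ = 8506 kg/m³, cost = 5.511 $/kg
  CFRP laminate: E = 135.1 GPa, ρ = 1618 kg/m³, cost = 80.90 $/kg
  silicon carbide: E = 423.3 GPa, ρ = 3204 kg/m³, cost = 50.71 $/kg
  silicon carbide: M = 2.61 MN·m per $
  brass: M = 2.34 MN·m per $
  CFRP laminate: M = 1.03 MN·m per $
  nickel superalloy: M = 0.569 MN·m per $
  titanium alloy: M = 0.534 MN·m per $
  tungsten: M = 0.507 MN·m per $
Silicon carbide ranks first.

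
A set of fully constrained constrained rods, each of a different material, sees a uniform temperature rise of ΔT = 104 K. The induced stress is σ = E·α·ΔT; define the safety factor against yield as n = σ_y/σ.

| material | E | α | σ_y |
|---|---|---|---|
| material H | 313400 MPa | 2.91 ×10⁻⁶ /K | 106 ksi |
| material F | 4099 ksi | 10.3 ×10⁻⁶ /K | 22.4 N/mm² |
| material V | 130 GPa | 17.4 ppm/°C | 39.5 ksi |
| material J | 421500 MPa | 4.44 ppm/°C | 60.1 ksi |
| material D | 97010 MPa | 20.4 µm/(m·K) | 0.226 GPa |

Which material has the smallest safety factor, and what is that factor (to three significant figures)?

material F, n = 0.740

Converting E to GPa, α to ×10⁻⁶/K, σ_y to MPa, then σ and n for each:
  material H: E = 313.4, α = 2.91, σ_y = 730.8 → σ = 94.8 MPa, n = 7.71
  material F: E = 28.26, α = 10.3, σ_y = 22.40 → σ = 30.3 MPa, n = 0.740
  material V: E = 130.0, α = 17.4, σ_y = 272.3 → σ = 235 MPa, n = 1.16
  material J: E = 421.5, α = 4.44, σ_y = 414.4 → σ = 195 MPa, n = 2.13
  material D: E = 97.01, α = 20.4, σ_y = 226.0 → σ = 206 MPa, n = 1.10
The minimum is material F at n = 0.740.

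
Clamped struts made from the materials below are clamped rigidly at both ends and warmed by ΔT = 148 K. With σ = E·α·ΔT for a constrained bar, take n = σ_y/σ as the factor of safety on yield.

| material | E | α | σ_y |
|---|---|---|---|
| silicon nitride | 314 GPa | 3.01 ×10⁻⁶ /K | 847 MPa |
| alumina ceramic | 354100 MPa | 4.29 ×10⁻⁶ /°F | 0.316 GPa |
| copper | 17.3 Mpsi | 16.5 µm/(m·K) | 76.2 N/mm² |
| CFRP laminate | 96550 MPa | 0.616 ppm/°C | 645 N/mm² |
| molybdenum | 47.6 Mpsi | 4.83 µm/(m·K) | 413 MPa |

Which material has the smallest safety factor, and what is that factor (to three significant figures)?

Converting E to GPa, α to ×10⁻⁶/K, σ_y to MPa, then σ and n for each:
  silicon nitride: E = 314.0, α = 3.01, σ_y = 847.0 → σ = 140 MPa, n = 6.06
  alumina ceramic: E = 354.1, α = 7.72, σ_y = 316.0 → σ = 405 MPa, n = 0.781
  copper: E = 119.3, α = 16.5, σ_y = 76.20 → σ = 291 MPa, n = 0.262
  CFRP laminate: E = 96.55, α = 0.616, σ_y = 645.0 → σ = 8.80 MPa, n = 73.3
  molybdenum: E = 328.2, α = 4.83, σ_y = 413.0 → σ = 235 MPa, n = 1.76
The minimum is copper at n = 0.262.

copper, n = 0.262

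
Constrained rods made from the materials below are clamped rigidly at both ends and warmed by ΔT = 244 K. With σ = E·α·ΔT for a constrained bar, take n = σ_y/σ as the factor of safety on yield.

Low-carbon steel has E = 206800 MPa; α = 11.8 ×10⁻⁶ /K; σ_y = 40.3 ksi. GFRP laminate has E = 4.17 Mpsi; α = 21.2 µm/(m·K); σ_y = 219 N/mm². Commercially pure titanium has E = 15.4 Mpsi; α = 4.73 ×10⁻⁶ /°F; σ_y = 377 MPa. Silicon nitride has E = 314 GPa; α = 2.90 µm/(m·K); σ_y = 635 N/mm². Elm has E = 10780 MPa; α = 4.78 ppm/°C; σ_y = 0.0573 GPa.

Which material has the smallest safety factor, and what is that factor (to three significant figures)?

In consistent units (E in GPa, α in ×10⁻⁶/K, σ_y in MPa):
  low-carbon steel: E = 206.8, α = 11.8, σ_y = 277.9 → σ = 595 MPa, n = 0.467
  GFRP laminate: E = 28.75, α = 21.2, σ_y = 219.0 → σ = 149 MPa, n = 1.47
  commercially pure titanium: E = 106.2, α = 8.51, σ_y = 377.0 → σ = 221 MPa, n = 1.71
  silicon nitride: E = 314.0, α = 2.90, σ_y = 635.0 → σ = 222 MPa, n = 2.86
  elm: E = 10.78, α = 4.78, σ_y = 57.30 → σ = 12.6 MPa, n = 4.56
The minimum is low-carbon steel at n = 0.467.

low-carbon steel, n = 0.467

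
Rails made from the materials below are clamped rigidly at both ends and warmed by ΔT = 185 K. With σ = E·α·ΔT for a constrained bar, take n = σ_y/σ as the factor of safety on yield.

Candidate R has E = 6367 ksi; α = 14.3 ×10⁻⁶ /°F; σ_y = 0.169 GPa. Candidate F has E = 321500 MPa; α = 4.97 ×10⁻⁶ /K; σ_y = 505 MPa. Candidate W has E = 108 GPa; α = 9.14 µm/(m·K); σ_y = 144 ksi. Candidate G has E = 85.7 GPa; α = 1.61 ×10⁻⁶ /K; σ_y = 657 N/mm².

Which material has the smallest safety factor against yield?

candidate R

With everything in SI (GPa, ×10⁻⁶/K, MPa):
  candidate R: E = 43.90, α = 25.7, σ_y = 169.0 → σ = 209 MPa, n = 0.808
  candidate F: E = 321.5, α = 4.97, σ_y = 505.0 → σ = 296 MPa, n = 1.71
  candidate W: E = 108.0, α = 9.14, σ_y = 992.8 → σ = 183 MPa, n = 5.44
  candidate G: E = 85.70, α = 1.61, σ_y = 657.0 → σ = 25.5 MPa, n = 25.7
Smallest n: candidate R with n = 0.808.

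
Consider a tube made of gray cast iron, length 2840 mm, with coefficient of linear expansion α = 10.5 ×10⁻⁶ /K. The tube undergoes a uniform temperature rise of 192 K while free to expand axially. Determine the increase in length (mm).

5.73 mm

ΔL = α·L₀·ΔT = 10.5×10⁻⁶ × 2840 mm × 192.0 K = 5.73 mm.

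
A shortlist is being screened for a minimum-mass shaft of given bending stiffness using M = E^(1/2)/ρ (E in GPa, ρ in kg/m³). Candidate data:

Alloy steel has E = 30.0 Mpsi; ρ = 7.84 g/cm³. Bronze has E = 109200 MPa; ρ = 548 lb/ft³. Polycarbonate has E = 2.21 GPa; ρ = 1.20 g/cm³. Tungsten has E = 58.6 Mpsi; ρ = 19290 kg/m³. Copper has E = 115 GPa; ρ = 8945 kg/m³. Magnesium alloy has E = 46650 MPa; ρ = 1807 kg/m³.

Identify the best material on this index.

After converting to SI:
  alloy steel: E = 206.8 GPa, ρ = 7840 kg/m³
  bronze: E = 109.2 GPa, ρ = 8778 kg/m³
  polycarbonate: E = 2.210 GPa, ρ = 1200 kg/m³
  tungsten: E = 404.0 GPa, ρ = 19290 kg/m³
  copper: E = 115.0 GPa, ρ = 8945 kg/m³
  magnesium alloy: E = 46.65 GPa, ρ = 1807 kg/m³
  magnesium alloy: M = 3.78×10⁻³
  alloy steel: M = 1.83×10⁻³
  polycarbonate: M = 1.24×10⁻³
  copper: M = 1.20×10⁻³
  bronze: M = 1.19×10⁻³
  tungsten: M = 1.04×10⁻³
Magnesium alloy ranks first.

magnesium alloy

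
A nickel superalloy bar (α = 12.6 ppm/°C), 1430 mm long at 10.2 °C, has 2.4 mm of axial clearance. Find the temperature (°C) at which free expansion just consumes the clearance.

α·L₀·ΔT = 2.4 mm ⇒ ΔT = 2.4 / (12.6×10⁻⁶ × 1430.0) = 133.2 K.
T = 10.2 + 133.2 = 143.4 °C.

143 °C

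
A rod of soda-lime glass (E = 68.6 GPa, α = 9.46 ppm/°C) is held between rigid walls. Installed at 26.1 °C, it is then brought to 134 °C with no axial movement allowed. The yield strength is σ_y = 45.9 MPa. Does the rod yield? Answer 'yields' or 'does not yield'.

yields

ΔT = 107.9 K. Constrained thermal stress σ = E·α·ΔT = 68.60×10³ MPa × 9.46×10⁻⁶ × 107.9 = 70.0 MPa (compressive).
Compare to σ_y = 45.9 MPa: σ ≥ σ_y, so it yields.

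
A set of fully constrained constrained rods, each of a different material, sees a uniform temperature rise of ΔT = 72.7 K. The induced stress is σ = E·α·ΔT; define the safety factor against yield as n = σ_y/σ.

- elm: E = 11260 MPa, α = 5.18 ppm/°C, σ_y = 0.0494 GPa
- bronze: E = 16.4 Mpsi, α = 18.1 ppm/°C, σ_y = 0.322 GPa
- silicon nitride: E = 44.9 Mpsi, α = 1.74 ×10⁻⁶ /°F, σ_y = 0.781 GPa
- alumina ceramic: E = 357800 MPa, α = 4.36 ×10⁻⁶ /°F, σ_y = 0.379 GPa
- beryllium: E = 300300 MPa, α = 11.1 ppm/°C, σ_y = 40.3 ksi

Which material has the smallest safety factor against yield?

beryllium

In consistent units (E in GPa, α in ×10⁻⁶/K, σ_y in MPa):
  elm: E = 11.26, α = 5.18, σ_y = 49.40 → σ = 4.24 MPa, n = 11.6
  bronze: E = 113.1, α = 18.1, σ_y = 322.0 → σ = 149 MPa, n = 2.16
  silicon nitride: E = 309.6, α = 3.13, σ_y = 781.0 → σ = 70.5 MPa, n = 11.1
  alumina ceramic: E = 357.8, α = 7.85, σ_y = 379.0 → σ = 204 MPa, n = 1.86
  beryllium: E = 300.3, α = 11.1, σ_y = 277.9 → σ = 242 MPa, n = 1.15
The minimum is beryllium at n = 1.15.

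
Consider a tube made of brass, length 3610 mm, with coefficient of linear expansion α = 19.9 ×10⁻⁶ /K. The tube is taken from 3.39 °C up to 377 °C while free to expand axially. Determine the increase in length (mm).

26.8 mm

ΔT = 377 − 3.39 = 373.6 K.
ΔL = α·L₀·ΔT = 19.9×10⁻⁶ × 3610 mm × 373.6 K = 26.8 mm.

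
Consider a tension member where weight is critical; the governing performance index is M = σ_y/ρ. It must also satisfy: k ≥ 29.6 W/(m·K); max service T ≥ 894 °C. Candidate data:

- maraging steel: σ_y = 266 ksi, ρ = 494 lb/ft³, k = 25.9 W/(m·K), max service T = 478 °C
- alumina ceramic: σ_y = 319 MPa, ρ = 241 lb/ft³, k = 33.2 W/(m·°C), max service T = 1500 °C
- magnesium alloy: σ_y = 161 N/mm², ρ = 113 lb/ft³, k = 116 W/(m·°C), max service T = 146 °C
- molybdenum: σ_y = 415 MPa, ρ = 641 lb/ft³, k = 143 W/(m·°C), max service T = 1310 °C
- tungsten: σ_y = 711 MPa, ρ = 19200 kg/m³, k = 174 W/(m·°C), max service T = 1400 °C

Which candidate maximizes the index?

alumina ceramic

Screen on constraints: k ≥ 29.6 W/(m·K); max service T ≥ 894 °C. Survivors: alumina ceramic, molybdenum, tungsten.
After converting to SI:
  alumina ceramic: σ_y = 319.0 MPa, ρ = 3860 kg/m³
  molybdenum: σ_y = 415.0 MPa, ρ = 10270 kg/m³
  tungsten: σ_y = 711.0 MPa, ρ = 19200 kg/m³
  alumina ceramic: M = 82.6 kN·m/kg
  molybdenum: M = 40.4 kN·m/kg
  tungsten: M = 37.0 kN·m/kg
The maximum is for alumina ceramic.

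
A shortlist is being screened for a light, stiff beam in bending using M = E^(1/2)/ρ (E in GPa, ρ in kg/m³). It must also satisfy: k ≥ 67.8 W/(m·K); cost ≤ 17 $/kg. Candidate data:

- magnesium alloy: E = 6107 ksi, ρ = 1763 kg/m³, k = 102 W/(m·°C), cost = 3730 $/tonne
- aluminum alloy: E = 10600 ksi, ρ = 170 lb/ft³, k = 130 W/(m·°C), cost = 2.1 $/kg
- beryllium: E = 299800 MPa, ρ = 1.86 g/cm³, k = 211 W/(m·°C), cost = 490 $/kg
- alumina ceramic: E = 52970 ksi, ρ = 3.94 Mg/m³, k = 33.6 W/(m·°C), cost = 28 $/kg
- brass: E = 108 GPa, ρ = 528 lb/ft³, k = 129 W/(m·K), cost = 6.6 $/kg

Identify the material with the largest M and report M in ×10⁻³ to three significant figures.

magnesium alloy, M = 3.68×10⁻³

Screen on constraints: k ≥ 67.8 W/(m·K); cost ≤ 17 $/kg. Survivors: magnesium alloy, aluminum alloy, brass.
Convert each candidate to consistent units, then evaluate M:
  magnesium alloy: E = 42.11 GPa, ρ = 1763 kg/m³
  aluminum alloy: E = 73.08 GPa, ρ = 2723 kg/m³
  brass: E = 108.0 GPa, ρ = 8458 kg/m³
  magnesium alloy: M = 3.68×10⁻³
  aluminum alloy: M = 3.14×10⁻³
  brass: M = 1.23×10⁻³
The maximum is for magnesium alloy.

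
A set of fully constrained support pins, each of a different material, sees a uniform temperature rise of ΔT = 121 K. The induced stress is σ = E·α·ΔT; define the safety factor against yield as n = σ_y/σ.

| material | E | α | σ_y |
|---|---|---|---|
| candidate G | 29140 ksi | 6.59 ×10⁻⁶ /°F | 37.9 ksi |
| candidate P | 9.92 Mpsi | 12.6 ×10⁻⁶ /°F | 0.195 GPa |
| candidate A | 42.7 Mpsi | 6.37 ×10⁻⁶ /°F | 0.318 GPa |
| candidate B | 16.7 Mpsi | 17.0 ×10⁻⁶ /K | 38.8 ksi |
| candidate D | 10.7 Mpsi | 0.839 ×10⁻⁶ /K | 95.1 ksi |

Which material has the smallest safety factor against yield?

Per material, after unit conversion:
  candidate G: E = 200.9, α = 11.9, σ_y = 261.3 → σ = 288 MPa, n = 0.906
  candidate P: E = 68.40, α = 22.7, σ_y = 195.0 → σ = 188 MPa, n = 1.04
  candidate A: E = 294.4, α = 11.5, σ_y = 318.0 → σ = 408 MPa, n = 0.779
  candidate B: E = 115.1, α = 17.0, σ_y = 267.5 → σ = 237 MPa, n = 1.13
  candidate D: E = 73.77, α = 0.839, σ_y = 655.7 → σ = 7.49 MPa, n = 87.5
Smallest n: candidate A with n = 0.779.

candidate A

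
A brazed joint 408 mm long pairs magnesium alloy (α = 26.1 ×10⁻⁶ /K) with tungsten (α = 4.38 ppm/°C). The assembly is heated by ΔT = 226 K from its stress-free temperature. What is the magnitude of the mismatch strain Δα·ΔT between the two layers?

Δα = |26.1 − 4.38|×10⁻⁶/K = 21.7×10⁻⁶/K.
Mismatch strain = Δα·ΔT = 21.7×10⁻⁶ × 226.0 = 4.91×10⁻³.

4.91×10⁻³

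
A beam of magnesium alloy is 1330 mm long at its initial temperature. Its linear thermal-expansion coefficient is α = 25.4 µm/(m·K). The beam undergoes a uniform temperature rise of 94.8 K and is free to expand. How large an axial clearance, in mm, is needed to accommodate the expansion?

3.20 mm

ΔL = α·L₀·ΔT = 25.4×10⁻⁶ × 1330 mm × 94.80 K = 3.20 mm.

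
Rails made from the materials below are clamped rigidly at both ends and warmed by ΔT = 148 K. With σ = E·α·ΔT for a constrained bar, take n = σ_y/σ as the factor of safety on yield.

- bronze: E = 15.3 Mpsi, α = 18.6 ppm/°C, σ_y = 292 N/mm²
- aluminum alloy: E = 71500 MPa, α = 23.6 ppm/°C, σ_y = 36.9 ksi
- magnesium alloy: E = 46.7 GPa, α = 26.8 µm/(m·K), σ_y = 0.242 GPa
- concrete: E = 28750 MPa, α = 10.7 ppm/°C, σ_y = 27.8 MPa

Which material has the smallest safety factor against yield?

Per material, after unit conversion:
  bronze: E = 105.5, α = 18.6, σ_y = 292.0 → σ = 290 MPa, n = 1.01
  aluminum alloy: E = 71.50, α = 23.6, σ_y = 254.4 → σ = 250 MPa, n = 1.02
  magnesium alloy: E = 46.70, α = 26.8, σ_y = 242.0 → σ = 185 MPa, n = 1.31
  concrete: E = 28.75, α = 10.7, σ_y = 27.80 → σ = 45.5 MPa, n = 0.611
The minimum is concrete at n = 0.611.

concrete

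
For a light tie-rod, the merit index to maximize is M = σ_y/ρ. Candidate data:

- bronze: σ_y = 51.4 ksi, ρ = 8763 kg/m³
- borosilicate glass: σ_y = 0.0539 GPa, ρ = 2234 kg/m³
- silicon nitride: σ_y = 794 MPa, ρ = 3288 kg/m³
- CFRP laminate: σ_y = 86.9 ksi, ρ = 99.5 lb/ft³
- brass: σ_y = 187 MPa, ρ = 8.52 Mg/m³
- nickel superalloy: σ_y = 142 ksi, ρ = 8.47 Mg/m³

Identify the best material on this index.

In SI units:
  bronze: σ_y = 354.4 MPa, ρ = 8763 kg/m³
  borosilicate glass: σ_y = 53.90 MPa, ρ = 2234 kg/m³
  silicon nitride: σ_y = 794.0 MPa, ρ = 3288 kg/m³
  CFRP laminate: σ_y = 599.2 MPa, ρ = 1594 kg/m³
  brass: σ_y = 187.0 MPa, ρ = 8520 kg/m³
  nickel superalloy: σ_y = 979.1 MPa, ρ = 8470 kg/m³
  CFRP laminate: M = 376 kN·m/kg
  silicon nitride: M = 241 kN·m/kg
  nickel superalloy: M = 116 kN·m/kg
  bronze: M = 40.4 kN·m/kg
  borosilicate glass: M = 24.1 kN·m/kg
  brass: M = 21.9 kN·m/kg
Highest index: CFRP laminate.

CFRP laminate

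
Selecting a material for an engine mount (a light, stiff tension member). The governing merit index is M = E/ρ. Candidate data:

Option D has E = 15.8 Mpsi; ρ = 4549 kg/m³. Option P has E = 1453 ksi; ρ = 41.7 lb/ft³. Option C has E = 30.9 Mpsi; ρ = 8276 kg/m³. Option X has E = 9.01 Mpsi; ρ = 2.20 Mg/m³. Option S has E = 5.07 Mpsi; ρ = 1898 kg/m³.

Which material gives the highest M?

After converting to SI:
  option D: E = 108.9 GPa, ρ = 4549 kg/m³
  option P: E = 10.02 GPa, ρ = 668.0 kg/m³
  option C: E = 213.0 GPa, ρ = 8276 kg/m³
  option X: E = 62.12 GPa, ρ = 2200 kg/m³
  option S: E = 34.96 GPa, ρ = 1898 kg/m³
  option X: M = 28.2 MN·m/kg
  option C: M = 25.7 MN·m/kg
  option D: M = 23.9 MN·m/kg
  option S: M = 18.4 MN·m/kg
  option P: M = 15.0 MN·m/kg
Highest index: option X.

option X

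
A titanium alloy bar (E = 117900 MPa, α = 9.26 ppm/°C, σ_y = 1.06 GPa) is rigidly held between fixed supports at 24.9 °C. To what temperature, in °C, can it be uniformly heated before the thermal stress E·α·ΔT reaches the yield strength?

996 °C

E = 117900 MPa = 117.9 GPa.
σ_y = 1.06 GPa = 1060 MPa.
E·α·ΔT = 1060 MPa ⇒ ΔT = 1060 / (117.9×10³ × 9.26×10⁻⁶) = 970.9 K.
T = 24.9 + 970.9 = 995.8 °C.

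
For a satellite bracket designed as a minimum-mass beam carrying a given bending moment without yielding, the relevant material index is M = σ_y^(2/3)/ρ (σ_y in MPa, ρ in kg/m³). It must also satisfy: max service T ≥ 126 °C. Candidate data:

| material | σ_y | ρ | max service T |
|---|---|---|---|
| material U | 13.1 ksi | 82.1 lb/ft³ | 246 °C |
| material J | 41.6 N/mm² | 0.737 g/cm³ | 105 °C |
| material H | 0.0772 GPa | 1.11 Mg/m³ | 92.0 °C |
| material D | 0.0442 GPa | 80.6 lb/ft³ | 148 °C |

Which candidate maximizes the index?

Screen on constraints: max service T ≥ 126 °C. Survivors: material U, material D.
In SI units:
  material U: σ_y = 90.32 MPa, ρ = 1315 kg/m³
  material D: σ_y = 44.20 MPa, ρ = 1291 kg/m³
  material U: M = 15.3×10⁻³
  material D: M = 9.68×10⁻³
Material U ranks first.

material U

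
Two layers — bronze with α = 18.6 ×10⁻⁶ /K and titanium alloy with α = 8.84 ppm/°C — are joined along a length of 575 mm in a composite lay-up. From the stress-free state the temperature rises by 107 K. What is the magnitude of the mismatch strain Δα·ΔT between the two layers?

Δα = |18.6 − 8.84|×10⁻⁶/K = 9.76×10⁻⁶/K.
Mismatch strain = Δα·ΔT = 9.76×10⁻⁶ × 107.0 = 1.04×10⁻³.

1.04×10⁻³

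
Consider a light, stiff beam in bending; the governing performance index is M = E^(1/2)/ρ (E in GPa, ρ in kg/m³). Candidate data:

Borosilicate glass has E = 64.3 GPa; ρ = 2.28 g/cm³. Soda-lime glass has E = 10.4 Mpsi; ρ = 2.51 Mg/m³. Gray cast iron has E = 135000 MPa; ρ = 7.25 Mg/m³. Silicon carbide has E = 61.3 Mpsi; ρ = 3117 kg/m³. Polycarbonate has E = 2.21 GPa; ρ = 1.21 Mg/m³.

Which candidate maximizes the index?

Convert each candidate to consistent units, then evaluate M:
  borosilicate glass: E = 64.30 GPa, ρ = 2280 kg/m³
  soda-lime glass: E = 71.71 GPa, ρ = 2510 kg/m³
  gray cast iron: E = 135.0 GPa, ρ = 7250 kg/m³
  silicon carbide: E = 422.6 GPa, ρ = 3117 kg/m³
  polycarbonate: E = 2.210 GPa, ρ = 1210 kg/m³
  silicon carbide: M = 6.60×10⁻³
  borosilicate glass: M = 3.52×10⁻³
  soda-lime glass: M = 3.37×10⁻³
  gray cast iron: M = 1.60×10⁻³
  polycarbonate: M = 1.23×10⁻³
Highest index: silicon carbide.

silicon carbide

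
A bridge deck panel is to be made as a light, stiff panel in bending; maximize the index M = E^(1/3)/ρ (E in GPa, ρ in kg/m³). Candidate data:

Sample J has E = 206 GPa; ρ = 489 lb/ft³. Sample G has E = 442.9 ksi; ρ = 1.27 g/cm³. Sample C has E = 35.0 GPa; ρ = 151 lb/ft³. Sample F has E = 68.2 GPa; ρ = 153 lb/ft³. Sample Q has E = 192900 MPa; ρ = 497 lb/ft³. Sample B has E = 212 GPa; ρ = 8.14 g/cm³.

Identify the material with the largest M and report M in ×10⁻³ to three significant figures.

sample F, M = 1.67×10⁻³

In SI units:
  sample J: E = 206.0 GPa, ρ = 7833 kg/m³
  sample G: E = 3.054 GPa, ρ = 1270 kg/m³
  sample C: E = 35.00 GPa, ρ = 2419 kg/m³
  sample F: E = 68.20 GPa, ρ = 2451 kg/m³
  sample Q: E = 192.9 GPa, ρ = 7961 kg/m³
  sample B: E = 212.0 GPa, ρ = 8140 kg/m³
  sample F: M = 1.67×10⁻³
  sample C: M = 1.35×10⁻³
  sample G: M = 1.14×10⁻³
  sample J: M = 0.754×10⁻³
  sample B: M = 0.733×10⁻³
  sample Q: M = 0.726×10⁻³
Sample F ranks first.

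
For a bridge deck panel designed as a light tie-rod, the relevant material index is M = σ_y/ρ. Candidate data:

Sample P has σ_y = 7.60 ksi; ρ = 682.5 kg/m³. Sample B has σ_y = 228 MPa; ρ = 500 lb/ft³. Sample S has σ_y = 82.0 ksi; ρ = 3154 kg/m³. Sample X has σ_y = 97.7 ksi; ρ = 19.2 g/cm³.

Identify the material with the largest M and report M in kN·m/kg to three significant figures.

sample S, M = 179 kN·m/kg

In SI units:
  sample P: σ_y = 52.40 MPa, ρ = 682.5 kg/m³
  sample B: σ_y = 228.0 MPa, ρ = 8009 kg/m³
  sample S: σ_y = 565.4 MPa, ρ = 3154 kg/m³
  sample X: σ_y = 673.6 MPa, ρ = 19200 kg/m³
  sample S: M = 179 kN·m/kg
  sample P: M = 76.8 kN·m/kg
  sample X: M = 35.1 kN·m/kg
  sample B: M = 28.5 kN·m/kg
The maximum is for sample S.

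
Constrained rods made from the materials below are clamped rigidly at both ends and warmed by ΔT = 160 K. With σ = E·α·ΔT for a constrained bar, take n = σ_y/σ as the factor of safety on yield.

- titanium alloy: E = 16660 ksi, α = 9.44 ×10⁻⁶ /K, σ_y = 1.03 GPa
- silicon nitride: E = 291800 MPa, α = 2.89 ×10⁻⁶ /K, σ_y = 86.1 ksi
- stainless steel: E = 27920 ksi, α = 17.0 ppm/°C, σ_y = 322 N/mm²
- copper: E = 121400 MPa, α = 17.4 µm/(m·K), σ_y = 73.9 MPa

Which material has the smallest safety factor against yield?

With everything in SI (GPa, ×10⁻⁶/K, MPa):
  titanium alloy: E = 114.9, α = 9.44, σ_y = 1030 → σ = 173 MPa, n = 5.94
  silicon nitride: E = 291.8, α = 2.89, σ_y = 593.6 → σ = 135 MPa, n = 4.40
  stainless steel: E = 192.5, α = 17.0, σ_y = 322.0 → σ = 524 MPa, n = 0.615
  copper: E = 121.4, α = 17.4, σ_y = 73.90 → σ = 338 MPa, n = 0.219
Smallest n: copper with n = 0.219.

copper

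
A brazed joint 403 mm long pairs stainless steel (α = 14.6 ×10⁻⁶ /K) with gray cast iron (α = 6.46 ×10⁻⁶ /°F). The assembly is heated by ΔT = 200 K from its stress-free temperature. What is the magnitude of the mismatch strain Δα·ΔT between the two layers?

5.94×10⁻⁴

gray cast iron: α = 6.46×10⁻⁶/°F × 9/5 = 11.6×10⁻⁶/K.
Δα = |14.6 − 11.6|×10⁻⁶/K = 2.97×10⁻⁶/K.
Mismatch strain = Δα·ΔT = 2.97×10⁻⁶ × 200.0 = 5.94×10⁻⁴.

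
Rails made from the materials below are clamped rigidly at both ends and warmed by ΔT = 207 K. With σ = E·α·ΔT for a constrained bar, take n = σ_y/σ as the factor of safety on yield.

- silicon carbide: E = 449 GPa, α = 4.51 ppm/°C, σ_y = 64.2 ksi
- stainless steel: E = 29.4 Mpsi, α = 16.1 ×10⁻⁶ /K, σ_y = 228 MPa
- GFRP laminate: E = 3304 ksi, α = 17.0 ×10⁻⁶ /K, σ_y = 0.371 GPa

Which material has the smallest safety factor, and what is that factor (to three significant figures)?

stainless steel, n = 0.337

Per material, after unit conversion:
  silicon carbide: E = 449.0, α = 4.51, σ_y = 442.6 → σ = 419 MPa, n = 1.06
  stainless steel: E = 202.7, α = 16.1, σ_y = 228.0 → σ = 676 MPa, n = 0.337
  GFRP laminate: E = 22.78, α = 17.0, σ_y = 371.0 → σ = 80.2 MPa, n = 4.63
Smallest n: stainless steel with n = 0.337.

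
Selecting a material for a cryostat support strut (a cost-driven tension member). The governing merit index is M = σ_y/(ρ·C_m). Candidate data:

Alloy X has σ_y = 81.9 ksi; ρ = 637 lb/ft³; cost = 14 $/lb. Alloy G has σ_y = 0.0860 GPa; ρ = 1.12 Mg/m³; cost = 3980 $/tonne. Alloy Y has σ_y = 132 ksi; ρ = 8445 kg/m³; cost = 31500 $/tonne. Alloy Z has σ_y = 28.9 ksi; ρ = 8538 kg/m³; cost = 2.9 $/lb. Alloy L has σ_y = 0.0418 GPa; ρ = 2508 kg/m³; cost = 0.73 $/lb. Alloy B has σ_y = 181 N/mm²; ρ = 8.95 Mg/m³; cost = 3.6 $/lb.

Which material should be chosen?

alloy G

Putting every candidate on a common basis:
  alloy X: σ_y = 564.7 MPa, ρ = 10200 kg/m³, cost = 30.86 $/kg
  alloy G: σ_y = 86.00 MPa, ρ = 1120 kg/m³, cost = 3.980 $/kg
  alloy Y: σ_y = 910.1 MPa, ρ = 8445 kg/m³, cost = 31.50 $/kg
  alloy Z: σ_y = 199.3 MPa, ρ = 8538 kg/m³, cost = 6.393 $/kg
  alloy L: σ_y = 41.80 MPa, ρ = 2508 kg/m³, cost = 1.609 $/kg
  alloy B: σ_y = 181.0 MPa, ρ = 8950 kg/m³, cost = 7.937 $/kg
  alloy G: M = 19.3 kN·m per $
  alloy L: M = 10.4 kN·m per $
  alloy Z: M = 3.65 kN·m per $
  alloy Y: M = 3.42 kN·m per $
  alloy B: M = 2.55 kN·m per $
  alloy X: M = 1.79 kN·m per $
Alloy G ranks first.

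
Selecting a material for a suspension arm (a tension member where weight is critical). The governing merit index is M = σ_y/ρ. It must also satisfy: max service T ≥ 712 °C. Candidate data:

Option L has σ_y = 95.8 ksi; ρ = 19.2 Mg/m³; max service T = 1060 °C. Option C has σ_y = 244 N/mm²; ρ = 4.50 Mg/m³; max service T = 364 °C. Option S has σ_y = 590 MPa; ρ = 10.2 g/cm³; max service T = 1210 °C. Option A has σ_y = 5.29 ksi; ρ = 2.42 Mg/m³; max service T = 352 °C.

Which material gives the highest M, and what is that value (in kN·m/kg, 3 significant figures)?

option S, M = 57.8 kN·m/kg

Screen on constraints: max service T ≥ 712 °C. Survivors: option L, option S.
Convert each candidate to consistent units, then evaluate M:
  option L: σ_y = 660.5 MPa, ρ = 19200 kg/m³
  option S: σ_y = 590.0 MPa, ρ = 10200 kg/m³
  option S: M = 57.8 kN·m/kg
  option L: M = 34.4 kN·m/kg
Option S has the largest M.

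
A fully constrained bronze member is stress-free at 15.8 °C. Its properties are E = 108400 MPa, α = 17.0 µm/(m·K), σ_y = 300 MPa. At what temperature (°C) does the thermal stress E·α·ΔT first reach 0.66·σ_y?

123 °C

E = 108400 MPa = 108.4 GPa.
E·α·ΔT = 198.0 MPa ⇒ ΔT = 198.0 / (108.4×10³ × 17.0×10⁻⁶) = 107.4 K.
T = 15.8 + 107.4 = 123.2 °C.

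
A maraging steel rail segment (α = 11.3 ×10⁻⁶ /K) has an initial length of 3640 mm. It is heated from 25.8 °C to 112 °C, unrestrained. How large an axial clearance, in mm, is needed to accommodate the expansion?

3.55 mm

ΔT = 112 − 25.8 = 86.20 K.
ΔL = α·L₀·ΔT = 11.3×10⁻⁶ × 3640 mm × 86.20 K = 3.55 mm.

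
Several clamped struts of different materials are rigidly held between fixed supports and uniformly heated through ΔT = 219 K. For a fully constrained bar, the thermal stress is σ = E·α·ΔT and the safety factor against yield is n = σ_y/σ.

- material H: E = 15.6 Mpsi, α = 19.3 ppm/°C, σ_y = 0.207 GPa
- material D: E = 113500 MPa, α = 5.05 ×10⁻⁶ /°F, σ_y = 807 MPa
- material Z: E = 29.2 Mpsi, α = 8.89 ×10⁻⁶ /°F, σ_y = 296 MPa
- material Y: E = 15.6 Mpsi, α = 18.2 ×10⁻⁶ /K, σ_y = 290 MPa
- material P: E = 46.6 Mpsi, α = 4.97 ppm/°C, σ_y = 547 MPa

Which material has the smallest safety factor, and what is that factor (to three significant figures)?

material Z, n = 0.420

In consistent units (E in GPa, α in ×10⁻⁶/K, σ_y in MPa):
  material H: E = 107.6, α = 19.3, σ_y = 207.0 → σ = 455 MPa, n = 0.455
  material D: E = 113.5, α = 9.09, σ_y = 807.0 → σ = 226 MPa, n = 3.57
  material Z: E = 201.3, α = 16.0, σ_y = 296.0 → σ = 706 MPa, n = 0.420
  material Y: E = 107.6, α = 18.2, σ_y = 290.0 → σ = 429 MPa, n = 0.676
  material P: E = 321.3, α = 4.97, σ_y = 547.0 → σ = 350 MPa, n = 1.56
Smallest n: material Z with n = 0.420.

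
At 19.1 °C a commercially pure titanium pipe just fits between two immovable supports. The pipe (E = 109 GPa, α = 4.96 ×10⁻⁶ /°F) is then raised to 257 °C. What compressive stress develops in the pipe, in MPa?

232 MPa

α = 4.96×10⁻⁶/°F × 9/5 = 8.93×10⁻⁶/K.
ΔT = 237.9 K. Constrained thermal stress σ = E·α·ΔT = 109.0×10³ MPa × 8.93×10⁻⁶ × 237.9 = 232 MPa (compressive).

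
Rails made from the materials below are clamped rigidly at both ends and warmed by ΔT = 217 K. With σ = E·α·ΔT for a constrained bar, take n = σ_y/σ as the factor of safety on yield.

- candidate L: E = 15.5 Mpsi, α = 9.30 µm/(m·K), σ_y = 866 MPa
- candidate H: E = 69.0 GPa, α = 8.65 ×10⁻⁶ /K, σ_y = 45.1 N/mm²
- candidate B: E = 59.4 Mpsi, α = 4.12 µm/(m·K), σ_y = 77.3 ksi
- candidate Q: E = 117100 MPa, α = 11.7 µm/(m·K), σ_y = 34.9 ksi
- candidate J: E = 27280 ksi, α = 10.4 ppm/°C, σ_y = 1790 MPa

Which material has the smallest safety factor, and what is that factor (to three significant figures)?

candidate H, n = 0.348

With everything in SI (GPa, ×10⁻⁶/K, MPa):
  candidate L: E = 106.9, α = 9.30, σ_y = 866.0 → σ = 216 MPa, n = 4.02
  candidate H: E = 69.00, α = 8.65, σ_y = 45.10 → σ = 130 MPa, n = 0.348
  candidate B: E = 409.5, α = 4.12, σ_y = 533.0 → σ = 366 MPa, n = 1.46
  candidate Q: E = 117.1, α = 11.7, σ_y = 240.6 → σ = 297 MPa, n = 0.809
  candidate J: E = 188.1, α = 10.4, σ_y = 1790 → σ = 424 MPa, n = 4.22
Candidate H has the lowest safety factor, n = 0.348.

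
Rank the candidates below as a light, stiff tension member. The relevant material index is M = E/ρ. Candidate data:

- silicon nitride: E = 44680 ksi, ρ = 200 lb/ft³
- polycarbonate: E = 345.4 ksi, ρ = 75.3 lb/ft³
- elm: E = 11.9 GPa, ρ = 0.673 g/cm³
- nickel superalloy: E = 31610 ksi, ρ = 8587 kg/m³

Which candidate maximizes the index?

After converting to SI:
  silicon nitride: E = 308.1 GPa, ρ = 3204 kg/m³
  polycarbonate: E = 2.381 GPa, ρ = 1206 kg/m³
  elm: E = 11.90 GPa, ρ = 673.0 kg/m³
  nickel superalloy: E = 217.9 GPa, ρ = 8587 kg/m³
  silicon nitride: M = 96.2 MN·m/kg
  nickel superalloy: M = 25.4 MN·m/kg
  elm: M = 17.7 MN·m/kg
  polycarbonate: M = 1.97 MN·m/kg
Highest index: silicon nitride.

silicon nitride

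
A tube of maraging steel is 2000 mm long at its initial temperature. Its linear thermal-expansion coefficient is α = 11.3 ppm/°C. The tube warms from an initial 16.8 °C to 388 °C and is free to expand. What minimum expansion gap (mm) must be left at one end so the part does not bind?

ΔT = 388 − 16.8 = 371.2 K.
ΔL = α·L₀·ΔT = 11.3×10⁻⁶ × 2000 mm × 371.2 K = 8.39 mm.

8.39 mm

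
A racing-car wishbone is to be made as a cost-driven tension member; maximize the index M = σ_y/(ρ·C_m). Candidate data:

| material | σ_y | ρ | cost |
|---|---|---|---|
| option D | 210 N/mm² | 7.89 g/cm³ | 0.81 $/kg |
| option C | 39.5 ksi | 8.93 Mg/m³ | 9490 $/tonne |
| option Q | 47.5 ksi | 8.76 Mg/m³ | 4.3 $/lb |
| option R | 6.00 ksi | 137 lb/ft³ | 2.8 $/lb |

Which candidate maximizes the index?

In SI units:
  option D: σ_y = 210.0 MPa, ρ = 7890 kg/m³, cost = 0.8100 $/kg
  option C: σ_y = 272.3 MPa, ρ = 8930 kg/m³, cost = 9.490 $/kg
  option Q: σ_y = 327.5 MPa, ρ = 8760 kg/m³, cost = 9.480 $/kg
  option R: σ_y = 41.37 MPa, ρ = 2195 kg/m³, cost = 6.173 $/kg
  option D: M = 32.9 kN·m per $
  option Q: M = 3.94 kN·m per $
  option C: M = 3.21 kN·m per $
  option R: M = 3.05 kN·m per $
Option D ranks first.

option D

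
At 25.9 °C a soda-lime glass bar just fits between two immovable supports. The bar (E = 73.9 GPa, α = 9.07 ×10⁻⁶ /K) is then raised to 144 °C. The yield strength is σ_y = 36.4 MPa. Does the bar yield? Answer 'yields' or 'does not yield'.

ΔT = 118.1 K. Constrained thermal stress σ = E·α·ΔT = 73.90×10³ MPa × 9.07×10⁻⁶ × 118.1 = 79.2 MPa (compressive).
Compare to σ_y = 36.4 MPa: σ ≥ σ_y, so it yields.

yields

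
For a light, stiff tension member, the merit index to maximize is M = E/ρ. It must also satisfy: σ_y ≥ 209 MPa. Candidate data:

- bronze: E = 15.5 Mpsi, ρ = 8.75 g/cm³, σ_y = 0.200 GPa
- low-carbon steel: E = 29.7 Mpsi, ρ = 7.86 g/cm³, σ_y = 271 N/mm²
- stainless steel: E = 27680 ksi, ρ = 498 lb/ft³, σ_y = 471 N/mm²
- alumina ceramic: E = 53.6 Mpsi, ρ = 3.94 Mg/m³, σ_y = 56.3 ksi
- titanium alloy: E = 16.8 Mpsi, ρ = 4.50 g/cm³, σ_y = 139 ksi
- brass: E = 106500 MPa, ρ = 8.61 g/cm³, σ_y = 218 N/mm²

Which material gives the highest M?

alumina ceramic

Screen on constraints: σ_y ≥ 209 MPa. Survivors: low-carbon steel, stainless steel, alumina ceramic, titanium alloy, brass.
After converting to SI:
  low-carbon steel: E = 204.8 GPa, ρ = 7860 kg/m³
  stainless steel: E = 190.8 GPa, ρ = 7977 kg/m³
  alumina ceramic: E = 369.6 GPa, ρ = 3940 kg/m³
  titanium alloy: E = 115.8 GPa, ρ = 4500 kg/m³
  brass: E = 106.5 GPa, ρ = 8610 kg/m³
  alumina ceramic: M = 93.8 MN·m/kg
  low-carbon steel: M = 26.1 MN·m/kg
  titanium alloy: M = 25.7 MN·m/kg
  stainless steel: M = 23.9 MN·m/kg
  brass: M = 12.4 MN·m/kg
The maximum is for alumina ceramic.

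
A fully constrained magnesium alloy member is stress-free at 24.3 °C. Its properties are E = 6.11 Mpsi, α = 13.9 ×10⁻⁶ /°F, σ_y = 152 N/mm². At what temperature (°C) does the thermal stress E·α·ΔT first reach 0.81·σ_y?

E = 6.11 Mpsi = 42.13 GPa.
α = 13.9×10⁻⁶/°F × 9/5 = 25.0×10⁻⁶/K.
σ_y = 152 N/mm² = 152.0 MPa.
E·α·ΔT = 123.1 MPa ⇒ ΔT = 123.1 / (42.13×10³ × 25.0×10⁻⁶) = 116.8 K.
T = 24.3 + 116.8 = 141.1 °C.

141 °C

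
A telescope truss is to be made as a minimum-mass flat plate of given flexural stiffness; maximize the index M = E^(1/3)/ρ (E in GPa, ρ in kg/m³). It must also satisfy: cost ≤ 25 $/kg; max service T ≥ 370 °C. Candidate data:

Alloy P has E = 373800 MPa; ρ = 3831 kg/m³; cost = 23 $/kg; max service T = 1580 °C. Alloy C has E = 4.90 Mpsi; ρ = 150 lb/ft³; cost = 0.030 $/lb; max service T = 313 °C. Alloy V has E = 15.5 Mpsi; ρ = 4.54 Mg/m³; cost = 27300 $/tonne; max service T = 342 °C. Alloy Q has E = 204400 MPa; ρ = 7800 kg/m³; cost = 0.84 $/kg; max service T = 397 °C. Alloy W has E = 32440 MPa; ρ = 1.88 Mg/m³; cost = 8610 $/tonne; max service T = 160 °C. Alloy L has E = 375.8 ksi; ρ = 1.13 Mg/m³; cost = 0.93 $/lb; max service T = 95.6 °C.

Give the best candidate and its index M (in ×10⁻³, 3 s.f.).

alloy P, M = 1.88×10⁻³

Screen on constraints: cost ≤ 25 $/kg; max service T ≥ 370 °C. Survivors: alloy P, alloy Q.
Putting every candidate on a common basis:
  alloy P: E = 373.8 GPa, ρ = 3831 kg/m³
  alloy Q: E = 204.4 GPa, ρ = 7800 kg/m³
  alloy P: M = 1.88×10⁻³
  alloy Q: M = 0.755×10⁻³
Alloy P has the largest M.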